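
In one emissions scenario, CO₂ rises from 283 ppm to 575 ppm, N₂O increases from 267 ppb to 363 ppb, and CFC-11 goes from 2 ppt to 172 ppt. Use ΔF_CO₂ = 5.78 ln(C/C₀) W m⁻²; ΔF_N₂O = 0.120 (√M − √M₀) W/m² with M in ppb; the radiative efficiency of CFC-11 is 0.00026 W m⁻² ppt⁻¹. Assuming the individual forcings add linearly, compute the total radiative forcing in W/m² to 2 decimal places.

CO₂: 5.78 × ln(575/283) = 5.78 × ln(2.03180) = 5.78 × 0.70892 = 4.0976 W/m².
N₂O: 0.120 × (√363 − √267) = 0.120 × (19.0526 − 16.3401) = 0.120 × 2.7125 = 0.3255 W/m².
CFC-11: ΔF = 0.00026 × (172 − 2) = 0.00026 × 170 = 0.0442 W/m².
Total ΔF = 4.0976 + 0.3255 + 0.0442 = 4.4673 W/m².

ΔF = 4.47 W/m²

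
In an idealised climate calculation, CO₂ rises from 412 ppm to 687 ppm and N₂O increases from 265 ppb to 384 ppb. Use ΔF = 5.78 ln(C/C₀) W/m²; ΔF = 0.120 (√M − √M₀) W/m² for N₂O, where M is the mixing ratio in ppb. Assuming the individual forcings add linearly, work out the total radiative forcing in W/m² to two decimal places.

ΔF = 3.35 W/m²

CO₂: 5.78 × ln(687/412) = 5.78 × ln(1.66748) = 5.78 × 0.51131 = 2.9554 W/m².
N₂O: 0.120 × (√384 − √265) = 0.120 × (19.5959 − 16.2788) = 0.120 × 3.3171 = 0.3981 W/m².
Total ΔF = 2.9554 + 0.3981 = 3.3535 W/m².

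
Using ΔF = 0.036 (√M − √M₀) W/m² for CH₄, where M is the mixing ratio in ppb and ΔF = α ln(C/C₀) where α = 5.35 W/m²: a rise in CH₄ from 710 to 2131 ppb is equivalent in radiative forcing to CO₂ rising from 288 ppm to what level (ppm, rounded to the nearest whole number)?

CH₄ forcing: 0.036 × (√2131 − √710) = 0.036 × (46.1628 − 26.6458) = 0.036 × 19.5170 = 0.70261 W/m².
Set 5.35 ln(C/288) = 0.70261: ln(C/288) = 0.70261/5.35 = 0.13133, so C = 288 × e^0.13133 = 288 × 1.14034 = 328.42 ppm.

C ≈ 328 ppm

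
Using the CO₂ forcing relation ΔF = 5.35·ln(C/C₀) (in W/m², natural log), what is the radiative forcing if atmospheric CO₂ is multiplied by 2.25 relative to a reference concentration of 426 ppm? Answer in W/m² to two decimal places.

ΔF = 4.34 W/m²

ΔF = 5.35 × ln(2.25) = 5.35 × 0.81093 = 4.3385 W/m².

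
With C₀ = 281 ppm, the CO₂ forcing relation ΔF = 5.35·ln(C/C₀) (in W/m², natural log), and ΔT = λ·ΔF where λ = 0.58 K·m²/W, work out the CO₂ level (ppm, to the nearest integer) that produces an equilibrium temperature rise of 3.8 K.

Required forcing: ΔF = ΔT/λ = 3.8/0.58 = 6.5517 W/m².
Then ln(C/281) = ΔF/5.35 = 6.5517/5.35 = 1.22462.
So C = 281 × e^1.22462 = 281 × 3.40287 = 956.21 ppm.

C ≈ 956 ppm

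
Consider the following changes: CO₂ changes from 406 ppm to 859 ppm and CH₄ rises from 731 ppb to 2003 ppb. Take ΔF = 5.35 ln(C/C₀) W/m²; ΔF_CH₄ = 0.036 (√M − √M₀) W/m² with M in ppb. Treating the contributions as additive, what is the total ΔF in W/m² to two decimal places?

ΔF = 4.65 W/m²

CO₂: 5.35 × ln(859/406) = 5.35 × ln(2.11576) = 5.35 × 0.74941 = 4.0093 W/m².
CH₄: 0.036 × (√2003 − √731) = 0.036 × (44.7549 − 27.0370) = 0.036 × 17.7179 = 0.6378 W/m².
Total ΔF = 4.0093 + 0.6378 = 4.6471 W/m².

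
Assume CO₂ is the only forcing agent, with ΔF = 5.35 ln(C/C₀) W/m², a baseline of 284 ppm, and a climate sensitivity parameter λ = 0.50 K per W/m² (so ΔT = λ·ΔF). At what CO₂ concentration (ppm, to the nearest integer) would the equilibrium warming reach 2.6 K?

C ≈ 751 ppm

Required forcing: ΔF = ΔT/λ = 2.6/0.50 = 5.2000 W/m².
Then ln(C/284) = ΔF/5.35 = 5.2000/5.35 = 0.97196.
So C = 284 × e^0.97196 = 284 × 2.64312 = 750.65 ppm.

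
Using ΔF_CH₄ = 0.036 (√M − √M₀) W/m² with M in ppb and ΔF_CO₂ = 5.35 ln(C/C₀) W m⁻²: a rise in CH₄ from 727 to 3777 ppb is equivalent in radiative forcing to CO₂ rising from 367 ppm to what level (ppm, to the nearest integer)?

CH₄ forcing: 0.036 × (√3777 − √727) = 0.036 × (61.4573 − 26.9629) = 0.036 × 34.4944 = 1.24180 W/m².
Set 5.35 ln(C/367) = 1.24180: ln(C/367) = 1.24180/5.35 = 0.23211, so C = 367 × e^0.23211 = 367 × 1.26126 = 462.88 ppm.

C ≈ 463 ppm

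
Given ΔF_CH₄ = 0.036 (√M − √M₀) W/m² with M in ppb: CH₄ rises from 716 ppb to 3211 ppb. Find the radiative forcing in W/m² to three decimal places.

ΔF = 1.077 W/m²

CH₄: 0.036 × (√3211 − √716) = 0.036 × (56.6657 − 26.7582) = 0.036 × 29.9075 = 1.0767 W/m².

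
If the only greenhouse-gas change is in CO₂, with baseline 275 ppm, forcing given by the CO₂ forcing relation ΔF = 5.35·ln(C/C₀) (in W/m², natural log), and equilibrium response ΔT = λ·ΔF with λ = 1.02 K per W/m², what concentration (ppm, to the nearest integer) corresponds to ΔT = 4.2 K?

C ≈ 594 ppm

Required forcing: ΔF = ΔT/λ = 4.2/1.02 = 4.1176 W/m².
Then ln(C/275) = ΔF/5.35 = 4.1176/5.35 = 0.76964.
So C = 275 × e^0.76964 = 275 × 2.15899 = 593.72 ppm.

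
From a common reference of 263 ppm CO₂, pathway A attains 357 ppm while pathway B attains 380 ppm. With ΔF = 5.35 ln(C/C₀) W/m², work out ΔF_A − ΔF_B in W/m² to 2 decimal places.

ΔF_A − ΔF_B = -0.33 W/m²

ΔF_A = 5.35 ln(357/263) = 5.35 × 0.30558 = 1.6349 W/m².
ΔF_B = 5.35 ln(380/263) = 5.35 × 0.36802 = 1.9689 W/m².
Difference: 1.6349 − 1.9689 = -0.3340 W/m².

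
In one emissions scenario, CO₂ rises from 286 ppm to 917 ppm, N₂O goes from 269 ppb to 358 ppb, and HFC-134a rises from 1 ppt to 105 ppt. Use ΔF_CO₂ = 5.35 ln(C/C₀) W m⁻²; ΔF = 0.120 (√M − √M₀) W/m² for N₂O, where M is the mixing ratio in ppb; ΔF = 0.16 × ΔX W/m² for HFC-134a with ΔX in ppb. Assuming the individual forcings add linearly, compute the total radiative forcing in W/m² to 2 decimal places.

ΔF = 6.55 W/m²

CO₂: 5.35 × ln(917/286) = 5.35 × ln(3.20629) = 5.35 × 1.16511 = 6.2333 W/m².
N₂O: 0.120 × (√358 − √269) = 0.120 × (18.9209 − 16.4012) = 0.120 × 2.5197 = 0.3024 W/m².
HFC-134a: Δ = 105 − 1 = 104 ppt = 0.104 ppb; ΔF = 0.16 × 0.104 = 0.0166 W/m².
Total ΔF = 6.2333 + 0.3024 + 0.0166 = 6.5523 W/m².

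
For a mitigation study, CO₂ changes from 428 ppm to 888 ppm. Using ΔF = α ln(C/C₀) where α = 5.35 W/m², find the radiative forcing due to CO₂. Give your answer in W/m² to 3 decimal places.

CO₂: 5.35 × ln(888/428) = 5.35 × ln(2.07477) = 5.35 × 0.72985 = 3.9047 W/m².

ΔF = 3.905 W/m²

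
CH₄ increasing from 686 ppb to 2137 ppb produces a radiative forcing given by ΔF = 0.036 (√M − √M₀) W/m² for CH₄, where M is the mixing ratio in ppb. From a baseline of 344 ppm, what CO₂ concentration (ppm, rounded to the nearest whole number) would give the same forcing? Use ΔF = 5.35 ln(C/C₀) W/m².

C ≈ 394 ppm

CH₄ forcing: 0.036 × (√2137 − √686) = 0.036 × (46.2277 − 26.1916) = 0.036 × 20.0361 = 0.72130 W/m².
Set 5.35 ln(C/344) = 0.72130: ln(C/344) = 0.72130/5.35 = 0.13482, so C = 344 × e^0.13482 = 344 × 1.14433 = 393.65 ppm.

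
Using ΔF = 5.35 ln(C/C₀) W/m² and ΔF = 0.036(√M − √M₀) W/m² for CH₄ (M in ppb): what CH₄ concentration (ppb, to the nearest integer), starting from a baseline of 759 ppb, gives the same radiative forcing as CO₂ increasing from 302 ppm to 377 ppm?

M ≈ 3662 ppb

CO₂ forcing: 5.35 × ln(377/302) = 5.35 × 0.221818 = 1.18673 W/m².
Set 0.036(√M − √759) = 1.18673: √M = 1.18673/0.036 + √759 = 32.9647 + 27.5500 = 60.5147.
M = (60.5147)² = 3662.03 ppb.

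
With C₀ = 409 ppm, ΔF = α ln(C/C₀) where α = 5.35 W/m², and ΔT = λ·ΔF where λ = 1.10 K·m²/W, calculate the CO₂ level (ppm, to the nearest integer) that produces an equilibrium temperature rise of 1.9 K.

Required forcing: ΔF = ΔT/λ = 1.9/1.10 = 1.7273 W/m².
Then ln(C/409) = ΔF/5.35 = 1.7273/5.35 = 0.32286.
So C = 409 × e^0.32286 = 409 × 1.38107 = 564.86 ppm.

C ≈ 565 ppm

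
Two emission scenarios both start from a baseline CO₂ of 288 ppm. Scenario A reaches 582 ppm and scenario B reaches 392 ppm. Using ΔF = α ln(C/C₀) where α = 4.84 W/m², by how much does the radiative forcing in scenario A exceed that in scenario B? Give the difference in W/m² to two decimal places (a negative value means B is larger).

ΔF_A = 4.84 ln(582/288) = 4.84 × 0.70351 = 3.4050 W/m².
ΔF_B = 4.84 ln(392/288) = 4.84 × 0.30830 = 1.4922 W/m².
Difference: 3.4050 − 1.4922 = 1.9128 W/m².

ΔF_A − ΔF_B = 1.91 W/m²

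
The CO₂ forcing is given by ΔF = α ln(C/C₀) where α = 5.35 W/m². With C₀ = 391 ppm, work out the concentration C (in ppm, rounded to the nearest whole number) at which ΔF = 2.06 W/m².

C ≈ 575 ppm

Set 5.35 ln(C/391) = 2.06, so ln(C/391) = 2.06/5.35 = 0.38505.
Then C/391 = e^0.38505 = 1.46969, giving C = 391 × 1.46969 = 574.65 ppm.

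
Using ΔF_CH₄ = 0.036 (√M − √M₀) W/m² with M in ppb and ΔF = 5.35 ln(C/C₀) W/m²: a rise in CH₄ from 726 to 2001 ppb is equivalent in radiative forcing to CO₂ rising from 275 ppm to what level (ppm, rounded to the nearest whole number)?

CH₄ forcing: 0.036 × (√2001 − √726) = 0.036 × (44.7325 − 26.9444) = 0.036 × 17.7881 = 0.64037 W/m².
Set 5.35 ln(C/275) = 0.64037: ln(C/275) = 0.64037/5.35 = 0.11970, so C = 275 × e^0.11970 = 275 × 1.12716 = 309.97 ppm.

C ≈ 310 ppm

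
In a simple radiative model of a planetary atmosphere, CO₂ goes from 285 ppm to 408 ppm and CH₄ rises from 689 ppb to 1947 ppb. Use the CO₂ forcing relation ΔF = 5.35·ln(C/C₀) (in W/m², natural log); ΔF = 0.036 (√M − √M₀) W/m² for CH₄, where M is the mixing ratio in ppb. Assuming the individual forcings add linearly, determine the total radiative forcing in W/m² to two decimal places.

CO₂: 5.35 × ln(408/285) = 5.35 × ln(1.43158) = 5.35 × 0.35878 = 1.9195 W/m².
CH₄: 0.036 × (√1947 − √689) = 0.036 × (44.1248 − 26.2488) = 0.036 × 17.8760 = 0.6435 W/m².
Total ΔF = 1.9195 + 0.6435 = 2.5630 W/m².

ΔF = 2.56 W/m²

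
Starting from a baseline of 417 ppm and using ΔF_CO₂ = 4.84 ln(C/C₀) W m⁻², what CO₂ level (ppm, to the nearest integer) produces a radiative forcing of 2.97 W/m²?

C ≈ 770 ppm

Set 4.84 ln(C/417) = 2.97, so ln(C/417) = 2.97/4.84 = 0.61364.
Then C/417 = e^0.61364 = 1.84714, giving C = 417 × 1.84714 = 770.26 ppm.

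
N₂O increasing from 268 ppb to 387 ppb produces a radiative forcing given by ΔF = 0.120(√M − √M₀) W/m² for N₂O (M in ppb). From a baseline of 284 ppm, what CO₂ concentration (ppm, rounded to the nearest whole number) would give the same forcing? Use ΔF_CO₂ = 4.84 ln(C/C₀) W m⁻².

N₂O forcing: 0.120 × (√387 − √268) = 0.120 × (19.6723 − 16.3707) = 0.120 × 3.3016 = 0.39619 W/m².
Set 4.84 ln(C/284) = 0.39619: ln(C/284) = 0.39619/4.84 = 0.08186, so C = 284 × e^0.08186 = 284 × 1.08530 = 308.23 ppm.

C ≈ 308 ppm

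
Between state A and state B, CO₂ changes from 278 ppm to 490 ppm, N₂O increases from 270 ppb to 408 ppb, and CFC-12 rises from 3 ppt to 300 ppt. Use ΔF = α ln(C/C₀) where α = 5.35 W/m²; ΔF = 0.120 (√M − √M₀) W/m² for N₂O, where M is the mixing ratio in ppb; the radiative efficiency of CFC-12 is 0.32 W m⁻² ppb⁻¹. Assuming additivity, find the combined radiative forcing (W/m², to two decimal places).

CO₂: 5.35 × ln(490/278) = 5.35 × ln(1.76259) = 5.35 × 0.56678 = 3.0323 W/m².
N₂O: 0.120 × (√408 − √270) = 0.120 × (20.1990 − 16.4317) = 0.120 × 3.7673 = 0.4521 W/m².
CFC-12: Δ = 300 − 3 = 297 ppt = 0.297 ppb; ΔF = 0.32 × 0.297 = 0.0950 W/m².
Total ΔF = 3.0323 + 0.4521 + 0.0950 = 3.5794 W/m².

ΔF = 3.58 W/m²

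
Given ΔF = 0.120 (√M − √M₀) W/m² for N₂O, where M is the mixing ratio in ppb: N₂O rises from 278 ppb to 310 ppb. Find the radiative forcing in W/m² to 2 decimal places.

ΔF = 0.11 W/m²

N₂O: 0.120 × (√310 − √278) = 0.120 × (17.6068 − 16.6733) = 0.120 × 0.9335 = 0.1120 W/m².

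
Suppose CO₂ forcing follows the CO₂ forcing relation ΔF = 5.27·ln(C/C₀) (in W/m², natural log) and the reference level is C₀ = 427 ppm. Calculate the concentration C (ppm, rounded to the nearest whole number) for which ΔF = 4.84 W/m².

C ≈ 1070 ppm

Set 5.27 ln(C/427) = 4.84, so ln(C/427) = 4.84/5.27 = 0.91841.
Then C/427 = e^0.91841 = 2.50530, giving C = 427 × 2.50530 = 1069.76 ppm.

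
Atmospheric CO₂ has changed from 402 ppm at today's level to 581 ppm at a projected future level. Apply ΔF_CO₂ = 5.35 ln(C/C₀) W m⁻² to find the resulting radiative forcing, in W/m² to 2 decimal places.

CO₂ absorption bands are partially saturated, so forcing scales with the logarithm of the concentration ratio.
CO₂: 5.35 × ln(581/402) = 5.35 × ln(1.44527) = 5.35 × 0.36830 = 1.9704 W/m².

ΔF = 1.97 W/m²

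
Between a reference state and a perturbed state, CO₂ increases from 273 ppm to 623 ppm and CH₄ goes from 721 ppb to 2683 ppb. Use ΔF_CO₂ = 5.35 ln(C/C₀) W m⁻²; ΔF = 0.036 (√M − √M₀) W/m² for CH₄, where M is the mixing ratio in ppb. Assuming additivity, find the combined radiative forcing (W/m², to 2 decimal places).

ΔF = 5.31 W/m²

CO₂: 5.35 × ln(623/273) = 5.35 × ln(2.28205) = 5.35 × 0.82507 = 4.4141 W/m².
CH₄: 0.036 × (√2683 − √721) = 0.036 × (51.7977 − 26.8514) = 0.036 × 24.9463 = 0.8981 W/m².
Total ΔF = 4.4141 + 0.8981 = 5.3122 W/m².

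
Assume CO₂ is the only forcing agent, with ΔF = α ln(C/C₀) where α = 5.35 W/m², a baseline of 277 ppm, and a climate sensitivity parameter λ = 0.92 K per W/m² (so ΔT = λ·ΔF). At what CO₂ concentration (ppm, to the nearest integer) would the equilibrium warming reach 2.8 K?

C ≈ 489 ppm

Required forcing: ΔF = ΔT/λ = 2.8/0.92 = 3.0435 W/m².
Then ln(C/277) = ΔF/5.35 = 3.0435/5.35 = 0.56888.
So C = 277 × e^0.56888 = 277 × 1.76629 = 489.26 ppm.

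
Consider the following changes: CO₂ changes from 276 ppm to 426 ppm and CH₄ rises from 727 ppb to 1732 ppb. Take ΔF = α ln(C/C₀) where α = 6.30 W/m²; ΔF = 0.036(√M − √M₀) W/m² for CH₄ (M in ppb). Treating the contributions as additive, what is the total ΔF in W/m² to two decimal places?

CO₂: 6.30 × ln(426/276) = 6.30 × ln(1.54348) = 6.30 × 0.43404 = 2.7345 W/m².
CH₄: 0.036 × (√1732 − √727) = 0.036 × (41.6173 − 26.9629) = 0.036 × 14.6544 = 0.5276 W/m².
Total ΔF = 2.7345 + 0.5276 = 3.2621 W/m².

ΔF = 3.26 W/m²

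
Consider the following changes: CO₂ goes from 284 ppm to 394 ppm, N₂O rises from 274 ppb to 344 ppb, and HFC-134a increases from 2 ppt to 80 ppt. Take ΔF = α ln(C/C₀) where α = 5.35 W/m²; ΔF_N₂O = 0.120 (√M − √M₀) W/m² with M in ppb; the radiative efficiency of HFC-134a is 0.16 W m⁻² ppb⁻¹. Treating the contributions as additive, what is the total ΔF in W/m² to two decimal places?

CO₂: 5.35 × ln(394/284) = 5.35 × ln(1.38732) = 5.35 × 0.32737 = 1.7514 W/m².
N₂O: 0.120 × (√344 − √274) = 0.120 × (18.5472 − 16.5529) = 0.120 × 1.9943 = 0.2393 W/m².
HFC-134a: Δ = 80 − 2 = 78 ppt = 0.078 ppb; ΔF = 0.16 × 0.078 = 0.0125 W/m².
Total ΔF = 1.7514 + 0.2393 + 0.0125 = 2.0032 W/m².

ΔF = 2.00 W/m²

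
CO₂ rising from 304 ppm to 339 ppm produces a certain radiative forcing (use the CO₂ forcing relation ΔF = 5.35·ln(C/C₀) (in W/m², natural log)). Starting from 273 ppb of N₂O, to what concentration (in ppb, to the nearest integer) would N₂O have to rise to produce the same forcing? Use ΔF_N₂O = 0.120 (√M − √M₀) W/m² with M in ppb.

CO₂ forcing: 5.35 × ln(339/304) = 5.35 × 0.108972 = 0.58300 W/m².
Set 0.120(√M − √273) = 0.58300: √M = 0.58300/0.120 + √273 = 4.8583 + 16.5227 = 21.3810.
M = (21.3810)² = 457.15 ppb.

M ≈ 457 ppb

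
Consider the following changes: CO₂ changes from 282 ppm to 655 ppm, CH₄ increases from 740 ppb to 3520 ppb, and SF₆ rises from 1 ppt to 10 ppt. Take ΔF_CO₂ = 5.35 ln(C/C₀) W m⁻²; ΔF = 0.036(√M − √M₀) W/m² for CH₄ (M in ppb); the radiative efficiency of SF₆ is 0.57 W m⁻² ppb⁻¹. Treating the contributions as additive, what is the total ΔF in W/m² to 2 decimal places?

CO₂: 5.35 × ln(655/282) = 5.35 × ln(2.32270) = 5.35 × 0.84273 = 4.5086 W/m².
CH₄: 0.036 × (√3520 − √740) = 0.036 × (59.3296 − 27.2029) = 0.036 × 32.1267 = 1.1566 W/m².
SF₆: Δ = 10 − 1 = 9 ppt = 0.009 ppb; ΔF = 0.57 × 0.009 = 0.0051 W/m².
Total ΔF = 4.5086 + 1.1566 + 0.0051 = 5.6703 W/m².

ΔF = 5.67 W/m²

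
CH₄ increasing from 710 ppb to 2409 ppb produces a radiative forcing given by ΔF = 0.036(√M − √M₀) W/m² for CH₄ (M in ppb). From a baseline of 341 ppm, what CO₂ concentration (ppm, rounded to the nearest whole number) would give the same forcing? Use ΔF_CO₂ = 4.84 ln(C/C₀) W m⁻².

C ≈ 403 ppm

CH₄ forcing: 0.036 × (√2409 − √710) = 0.036 × (49.0816 − 26.6458) = 0.036 × 22.4358 = 0.80769 W/m².
Set 4.84 ln(C/341) = 0.80769: ln(C/341) = 0.80769/4.84 = 0.16688, so C = 341 × e^0.16688 = 341 × 1.18161 = 402.93 ppm.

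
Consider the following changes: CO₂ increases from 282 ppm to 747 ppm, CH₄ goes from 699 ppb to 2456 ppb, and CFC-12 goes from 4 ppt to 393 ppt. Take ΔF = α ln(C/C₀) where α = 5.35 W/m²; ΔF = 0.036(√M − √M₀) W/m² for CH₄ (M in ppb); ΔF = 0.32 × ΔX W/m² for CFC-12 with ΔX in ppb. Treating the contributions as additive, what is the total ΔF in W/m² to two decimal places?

ΔF = 6.17 W/m²

CO₂: 5.35 × ln(747/282) = 5.35 × ln(2.64894) = 5.35 × 0.97416 = 5.2118 W/m².
CH₄: 0.036 × (√2456 − √699) = 0.036 × (49.5580 − 26.4386) = 0.036 × 23.1194 = 0.8323 W/m².
CFC-12: Δ = 393 − 4 = 389 ppt = 0.389 ppb; ΔF = 0.32 × 0.389 = 0.1245 W/m².
Total ΔF = 5.2118 + 0.8323 + 0.1245 = 6.1686 W/m².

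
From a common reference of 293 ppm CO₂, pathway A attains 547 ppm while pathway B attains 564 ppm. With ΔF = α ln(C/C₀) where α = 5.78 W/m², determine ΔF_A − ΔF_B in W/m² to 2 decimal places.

ΔF_A = 5.78 ln(547/293) = 5.78 × 0.62428 = 3.6083 W/m².
ΔF_B = 5.78 ln(564/293) = 5.78 × 0.65488 = 3.7852 W/m².
Difference: 3.6083 − 3.7852 = -0.1769 W/m².
(Equivalently, ΔF_A − ΔF_B = 5.78 ln(547/564) = 5.78 × -0.03061 = -0.1769 W/m².)

ΔF_A − ΔF_B = -0.18 W/m²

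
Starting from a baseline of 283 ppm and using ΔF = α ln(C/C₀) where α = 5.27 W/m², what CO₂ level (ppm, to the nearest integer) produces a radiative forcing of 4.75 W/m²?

Set 5.27 ln(C/283) = 4.75, so ln(C/283) = 4.75/5.27 = 0.90133.
Then C/283 = e^0.90133 = 2.46288, giving C = 283 × 2.46288 = 697.00 ppm.

C ≈ 697 ppm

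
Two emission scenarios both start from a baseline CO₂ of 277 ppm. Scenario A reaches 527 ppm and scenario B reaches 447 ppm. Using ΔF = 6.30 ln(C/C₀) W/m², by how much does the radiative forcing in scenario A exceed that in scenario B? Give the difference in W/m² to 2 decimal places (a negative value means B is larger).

ΔF_A = 6.30 ln(527/277) = 6.30 × 0.64318 = 4.0520 W/m².
ΔF_B = 6.30 ln(447/277) = 6.30 × 0.47854 = 3.0148 W/m².
Difference: 4.0520 − 3.0148 = 1.0372 W/m².

ΔF_A − ΔF_B = 1.04 W/m²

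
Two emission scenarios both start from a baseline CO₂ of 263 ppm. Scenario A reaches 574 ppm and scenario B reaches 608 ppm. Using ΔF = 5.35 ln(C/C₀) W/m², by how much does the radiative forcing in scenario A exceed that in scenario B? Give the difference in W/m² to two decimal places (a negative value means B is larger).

ΔF_A = 5.35 ln(574/263) = 5.35 × 0.78048 = 4.1756 W/m².
ΔF_B = 5.35 ln(608/263) = 5.35 × 0.83802 = 4.4834 W/m².
Difference: 4.1756 − 4.4834 = -0.3078 W/m².

ΔF_A − ΔF_B = -0.31 W/m²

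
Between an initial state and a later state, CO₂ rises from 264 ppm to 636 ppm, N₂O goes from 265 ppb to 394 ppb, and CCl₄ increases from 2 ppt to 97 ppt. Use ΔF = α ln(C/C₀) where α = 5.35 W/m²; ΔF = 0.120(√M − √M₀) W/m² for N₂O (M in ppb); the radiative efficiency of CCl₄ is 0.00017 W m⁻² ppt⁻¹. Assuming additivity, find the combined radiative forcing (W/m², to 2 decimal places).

CO₂: 5.35 × ln(636/264) = 5.35 × ln(2.40909) = 5.35 × 0.87925 = 4.7040 W/m².
N₂O: 0.120 × (√394 − √265) = 0.120 × (19.8494 − 16.2788) = 0.120 × 3.5706 = 0.4285 W/m².
CCl₄: ΔF = 0.00017 × (97 − 2) = 0.00017 × 95 = 0.0162 W/m².
Total ΔF = 4.7040 + 0.4285 + 0.0162 = 5.1487 W/m².

ΔF = 5.15 W/m²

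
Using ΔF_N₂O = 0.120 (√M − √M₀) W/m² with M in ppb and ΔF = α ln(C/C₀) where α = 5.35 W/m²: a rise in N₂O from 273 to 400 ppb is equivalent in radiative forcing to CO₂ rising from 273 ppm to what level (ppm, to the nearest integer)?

N₂O forcing: 0.120 × (√400 − √273) = 0.120 × (20.0000 − 16.5227) = 0.120 × 3.4773 = 0.41728 W/m².
Set 5.35 ln(C/273) = 0.41728: ln(C/273) = 0.41728/5.35 = 0.07800, so C = 273 × e^0.07800 = 273 × 1.08112 = 295.15 ppm.

C ≈ 295 ppm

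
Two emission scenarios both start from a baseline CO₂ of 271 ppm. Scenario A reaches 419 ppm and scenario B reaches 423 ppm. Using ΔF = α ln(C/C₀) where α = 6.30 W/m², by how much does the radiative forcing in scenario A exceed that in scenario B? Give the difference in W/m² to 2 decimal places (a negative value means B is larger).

ΔF_A − ΔF_B = -0.06 W/m²

ΔF_A = 6.30 ln(419/271) = 6.30 × 0.43575 = 2.7452 W/m².
ΔF_B = 6.30 ln(423/271) = 6.30 × 0.44525 = 2.8051 W/m².
Difference: 2.7452 − 2.8051 = -0.0599 W/m².
(Equivalently, ΔF_A − ΔF_B = 6.30 ln(419/423) = 6.30 × -0.00950 = -0.0599 W/m².)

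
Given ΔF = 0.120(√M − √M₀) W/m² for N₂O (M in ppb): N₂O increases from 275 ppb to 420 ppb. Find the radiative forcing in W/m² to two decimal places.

ΔF = 0.47 W/m²

N₂O: 0.120 × (√420 − √275) = 0.120 × (20.4939 − 16.5831) = 0.120 × 3.9108 = 0.4693 W/m².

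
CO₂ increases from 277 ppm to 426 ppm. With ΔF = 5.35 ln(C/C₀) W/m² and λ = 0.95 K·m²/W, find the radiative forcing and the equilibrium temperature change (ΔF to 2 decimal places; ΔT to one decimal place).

ΔF = 2.30 W/m²; ΔT = 2.2 K

CO₂: 5.35 × ln(426/277) = 5.35 × ln(1.53791) = 5.35 × 0.43042 = 2.3027 W/m².
ΔT = λ ΔF = 0.95 × 2.30 = 2.1850 K.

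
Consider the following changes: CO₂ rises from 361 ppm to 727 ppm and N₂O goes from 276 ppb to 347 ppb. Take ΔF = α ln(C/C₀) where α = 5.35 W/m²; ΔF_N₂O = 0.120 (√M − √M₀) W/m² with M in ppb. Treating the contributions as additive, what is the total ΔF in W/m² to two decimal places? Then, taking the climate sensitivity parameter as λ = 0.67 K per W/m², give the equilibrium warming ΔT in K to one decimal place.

ΔF = 3.99 W/m²; ΔT = 2.7 K

CO₂: 5.35 × ln(727/361) = 5.35 × ln(2.01385) = 5.35 × 0.70005 = 3.7453 W/m².
N₂O: 0.120 × (√347 − √276) = 0.120 × (18.6279 − 16.6132) = 0.120 × 2.0147 = 0.2418 W/m².
Total ΔF = 3.7453 + 0.2418 = 3.9871 W/m².
ΔT = λ ΔF = 0.67 × 3.99 = 2.6733 K.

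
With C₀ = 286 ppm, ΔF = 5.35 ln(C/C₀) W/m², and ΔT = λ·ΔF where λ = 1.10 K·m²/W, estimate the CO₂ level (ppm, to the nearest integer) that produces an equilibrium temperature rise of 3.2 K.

C ≈ 493 ppm

Required forcing: ΔF = ΔT/λ = 3.2/1.10 = 2.9091 W/m².
Then ln(C/286) = ΔF/5.35 = 2.9091/5.35 = 0.54376.
So C = 286 × e^0.54376 = 286 × 1.72247 = 492.63 ppm.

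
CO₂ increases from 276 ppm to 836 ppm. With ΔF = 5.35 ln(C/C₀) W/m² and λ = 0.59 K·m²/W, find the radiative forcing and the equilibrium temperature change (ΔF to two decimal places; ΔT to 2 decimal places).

ΔF = 5.93 W/m²; ΔT = 3.50 K

CO₂: 5.35 × ln(836/276) = 5.35 × ln(3.02899) = 5.35 × 1.10823 = 5.9290 W/m².
ΔT = λ ΔF = 0.59 × 5.93 = 3.4987 K.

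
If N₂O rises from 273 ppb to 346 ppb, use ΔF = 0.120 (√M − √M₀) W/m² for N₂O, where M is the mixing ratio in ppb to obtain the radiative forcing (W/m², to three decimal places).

ΔF = 0.249 W/m²

N₂O: 0.120 × (√346 − √273) = 0.120 × (18.6011 − 16.5227) = 0.120 × 2.0784 = 0.2494 W/m².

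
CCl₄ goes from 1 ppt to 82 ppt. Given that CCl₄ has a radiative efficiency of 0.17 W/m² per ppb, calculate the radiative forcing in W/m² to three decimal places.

ΔF = 0.014 W/m²

CCl₄: Δ = 82 − 1 = 81 ppt = 0.081 ppb; ΔF = 0.17 × 0.081 = 0.0138 W/m².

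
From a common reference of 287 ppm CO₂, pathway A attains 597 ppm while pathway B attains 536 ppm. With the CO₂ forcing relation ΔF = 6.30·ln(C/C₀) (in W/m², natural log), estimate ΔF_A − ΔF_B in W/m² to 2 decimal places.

ΔF_A − ΔF_B = 0.68 W/m²

ΔF_A = 6.30 ln(597/287) = 6.30 × 0.73243 = 4.6143 W/m².
ΔF_B = 6.30 ln(536/287) = 6.30 × 0.62465 = 3.9353 W/m².
Difference: 4.6143 − 3.9353 = 0.6790 W/m².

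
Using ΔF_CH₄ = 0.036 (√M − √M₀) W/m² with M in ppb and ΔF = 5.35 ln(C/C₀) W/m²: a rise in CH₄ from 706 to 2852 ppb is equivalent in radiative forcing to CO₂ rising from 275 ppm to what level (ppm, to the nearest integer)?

C ≈ 329 ppm

CH₄ forcing: 0.036 × (√2852 − √706) = 0.036 × (53.4041 − 26.5707) = 0.036 × 26.8334 = 0.96600 W/m².
Set 5.35 ln(C/275) = 0.96600: ln(C/275) = 0.96600/5.35 = 0.18056, so C = 275 × e^0.18056 = 275 × 1.19789 = 329.42 ppm.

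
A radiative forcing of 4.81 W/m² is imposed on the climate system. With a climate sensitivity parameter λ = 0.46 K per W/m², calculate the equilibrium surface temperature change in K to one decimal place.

ΔT = 2.2 K

ΔT = λ ΔF = 0.46 × 4.81 = 2.2126 K.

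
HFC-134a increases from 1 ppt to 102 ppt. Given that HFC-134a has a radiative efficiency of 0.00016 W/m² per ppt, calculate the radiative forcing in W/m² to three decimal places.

ΔF = 0.016 W/m²

HFC-134a: ΔF = 0.00016 × (102 − 1) = 0.00016 × 101 = 0.0162 W/m².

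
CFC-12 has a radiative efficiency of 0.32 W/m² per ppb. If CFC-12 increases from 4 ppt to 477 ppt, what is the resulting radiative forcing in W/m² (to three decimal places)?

ΔF = 0.151 W/m²

CFC-12: Δ = 477 − 4 = 473 ppt = 0.473 ppb; ΔF = 0.32 × 0.473 = 0.1514 W/m².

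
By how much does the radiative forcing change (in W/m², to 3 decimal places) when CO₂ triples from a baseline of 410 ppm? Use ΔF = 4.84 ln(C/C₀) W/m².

Because the forcing depends only on the ratio C/C₀, the initial concentration does not enter.
ΔF = 4.84 × ln(3) = 4.84 × 1.09861 = 5.3173 W/m².

ΔF = 5.317 W/m²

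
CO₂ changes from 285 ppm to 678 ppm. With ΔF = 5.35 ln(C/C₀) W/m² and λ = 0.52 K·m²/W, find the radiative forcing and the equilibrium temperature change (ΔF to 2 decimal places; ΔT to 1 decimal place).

ΔF = 4.64 W/m²; ΔT = 2.4 K

CO₂: 5.35 × ln(678/285) = 5.35 × ln(2.37895) = 5.35 × 0.86666 = 4.6366 W/m².
ΔT = λ ΔF = 0.52 × 4.64 = 2.4128 K.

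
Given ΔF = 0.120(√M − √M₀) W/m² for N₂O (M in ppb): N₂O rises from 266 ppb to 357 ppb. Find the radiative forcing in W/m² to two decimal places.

N₂O: 0.120 × (√357 − √266) = 0.120 × (18.8944 − 16.3095) = 0.120 × 2.5849 = 0.3102 W/m².

ΔF = 0.31 W/m²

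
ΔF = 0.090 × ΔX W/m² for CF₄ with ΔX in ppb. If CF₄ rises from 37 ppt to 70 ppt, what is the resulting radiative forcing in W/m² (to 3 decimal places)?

CF₄: Δ = 70 − 37 = 33 ppt = 0.033 ppb; ΔF = 0.090 × 0.033 = 0.0030 W/m².

ΔF = 0.003 W/m²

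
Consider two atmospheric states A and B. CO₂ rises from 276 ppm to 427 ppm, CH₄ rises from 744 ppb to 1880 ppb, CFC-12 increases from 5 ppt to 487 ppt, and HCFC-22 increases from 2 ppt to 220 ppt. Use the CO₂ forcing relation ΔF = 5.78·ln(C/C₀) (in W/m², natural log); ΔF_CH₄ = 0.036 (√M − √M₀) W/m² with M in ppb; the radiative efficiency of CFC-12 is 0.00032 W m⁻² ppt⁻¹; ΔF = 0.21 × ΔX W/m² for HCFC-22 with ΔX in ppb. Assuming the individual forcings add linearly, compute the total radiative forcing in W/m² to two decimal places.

ΔF = 3.30 W/m²

CO₂: 5.78 × ln(427/276) = 5.78 × ln(1.54710) = 5.78 × 0.43638 = 2.5223 W/m².
CH₄: 0.036 × (√1880 − √744) = 0.036 × (43.3590 − 27.2764) = 0.036 × 16.0826 = 0.5790 W/m².
CFC-12: ΔF = 0.00032 × (487 − 5) = 0.00032 × 482 = 0.1542 W/m².
HCFC-22: Δ = 220 − 2 = 218 ppt = 0.218 ppb; ΔF = 0.21 × 0.218 = 0.0458 W/m².
Total ΔF = 2.5223 + 0.5790 + 0.1542 + 0.0458 = 3.3013 W/m².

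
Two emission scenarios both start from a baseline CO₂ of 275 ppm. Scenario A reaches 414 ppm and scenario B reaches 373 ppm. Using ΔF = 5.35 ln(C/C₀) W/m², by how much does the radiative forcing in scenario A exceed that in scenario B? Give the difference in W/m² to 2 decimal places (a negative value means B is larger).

ΔF_A = 5.35 ln(414/275) = 5.35 × 0.40909 = 2.1886 W/m².
ΔF_B = 5.35 ln(373/275) = 5.35 × 0.30481 = 1.6307 W/m².
Difference: 2.1886 − 1.6307 = 0.5579 W/m².

ΔF_A − ΔF_B = 0.56 W/m²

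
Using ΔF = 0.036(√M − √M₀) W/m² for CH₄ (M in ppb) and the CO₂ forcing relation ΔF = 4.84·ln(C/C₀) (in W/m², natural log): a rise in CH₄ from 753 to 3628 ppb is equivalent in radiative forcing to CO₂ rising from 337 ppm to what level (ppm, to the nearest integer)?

C ≈ 430 ppm

CH₄ forcing: 0.036 × (√3628 − √753) = 0.036 × (60.2329 − 27.4408) = 0.036 × 32.7921 = 1.18052 W/m².
Set 4.84 ln(C/337) = 1.18052: ln(C/337) = 1.18052/4.84 = 0.24391, so C = 337 × e^0.24391 = 337 × 1.27623 = 430.09 ppm.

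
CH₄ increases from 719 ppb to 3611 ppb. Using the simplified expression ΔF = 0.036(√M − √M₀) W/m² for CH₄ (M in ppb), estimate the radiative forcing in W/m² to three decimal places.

CH₄: 0.036 × (√3611 − √719) = 0.036 × (60.0916 − 26.8142) = 0.036 × 33.2774 = 1.1980 W/m².

ΔF = 1.198 W/m²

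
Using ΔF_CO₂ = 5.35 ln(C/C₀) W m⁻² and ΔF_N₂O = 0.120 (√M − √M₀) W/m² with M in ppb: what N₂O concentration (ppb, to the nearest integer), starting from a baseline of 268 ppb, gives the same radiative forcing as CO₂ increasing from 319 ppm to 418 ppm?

CO₂ forcing: 5.35 × ln(418/319) = 5.35 × 0.270290 = 1.44605 W/m².
Set 0.120(√M − √268) = 1.44605: √M = 1.44605/0.120 + √268 = 12.0504 + 16.3707 = 28.4211.
M = (28.4211)² = 807.76 ppb.

M ≈ 808 ppb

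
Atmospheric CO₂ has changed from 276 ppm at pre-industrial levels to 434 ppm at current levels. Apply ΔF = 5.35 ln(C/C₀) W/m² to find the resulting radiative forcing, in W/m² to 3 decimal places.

CO₂: 5.35 × ln(434/276) = 5.35 × ln(1.57246) = 5.35 × 0.45264 = 2.4216 W/m².

ΔF = 2.422 W/m²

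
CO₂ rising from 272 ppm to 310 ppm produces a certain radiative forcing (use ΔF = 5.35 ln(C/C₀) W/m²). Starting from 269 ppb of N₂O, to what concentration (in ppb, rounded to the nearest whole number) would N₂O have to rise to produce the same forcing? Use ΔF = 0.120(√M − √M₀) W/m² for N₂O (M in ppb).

M ≈ 494 ppb

CO₂ forcing: 5.35 × ln(310/272) = 5.35 × 0.130770 = 0.69962 W/m².
Set 0.120(√M − √269) = 0.69962: √M = 0.69962/0.120 + √269 = 5.8302 + 16.4012 = 22.2314.
M = (22.2314)² = 494.24 ppb.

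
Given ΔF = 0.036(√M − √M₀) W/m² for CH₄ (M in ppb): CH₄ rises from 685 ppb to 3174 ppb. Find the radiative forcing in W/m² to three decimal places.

CH₄: 0.036 × (√3174 − √685) = 0.036 × (56.3383 − 26.1725) = 0.036 × 30.1658 = 1.0860 W/m².

ΔF = 1.086 W/m²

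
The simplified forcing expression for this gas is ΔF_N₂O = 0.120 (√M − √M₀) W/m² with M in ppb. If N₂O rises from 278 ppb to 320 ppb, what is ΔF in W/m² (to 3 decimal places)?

N₂O: 0.120 × (√320 − √278) = 0.120 × (17.8885 − 16.6733) = 0.120 × 1.2152 = 0.1458 W/m².

ΔF = 0.146 W/m²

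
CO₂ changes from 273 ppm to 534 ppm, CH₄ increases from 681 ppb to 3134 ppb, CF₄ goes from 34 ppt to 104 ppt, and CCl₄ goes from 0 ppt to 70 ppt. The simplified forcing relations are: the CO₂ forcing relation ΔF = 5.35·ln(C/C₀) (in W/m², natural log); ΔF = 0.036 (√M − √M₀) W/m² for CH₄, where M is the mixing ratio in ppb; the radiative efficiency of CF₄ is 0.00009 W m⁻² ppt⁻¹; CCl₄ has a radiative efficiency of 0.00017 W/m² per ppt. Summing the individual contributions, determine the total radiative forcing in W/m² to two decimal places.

ΔF = 4.68 W/m²

CO₂: 5.35 × ln(534/273) = 5.35 × ln(1.95604) = 5.35 × 0.67092 = 3.5894 W/m².
CH₄: 0.036 × (√3134 − √681) = 0.036 × (55.9821 − 26.0960) = 0.036 × 29.8861 = 1.0759 W/m².
CF₄: ΔF = 0.00009 × (104 − 34) = 0.00009 × 70 = 0.0063 W/m².
CCl₄: ΔF = 0.00017 × (70 − 0) = 0.00017 × 70 = 0.0119 W/m².
Total ΔF = 3.5894 + 1.0759 + 0.0063 + 0.0119 = 4.6835 W/m².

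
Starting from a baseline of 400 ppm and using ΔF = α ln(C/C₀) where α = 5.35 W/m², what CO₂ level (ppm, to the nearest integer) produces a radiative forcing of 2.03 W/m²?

Set 5.35 ln(C/400) = 2.03, so ln(C/400) = 2.03/5.35 = 0.37944.
Then C/400 = e^0.37944 = 1.46147, giving C = 400 × 1.46147 = 584.59 ppm.

C ≈ 585 ppm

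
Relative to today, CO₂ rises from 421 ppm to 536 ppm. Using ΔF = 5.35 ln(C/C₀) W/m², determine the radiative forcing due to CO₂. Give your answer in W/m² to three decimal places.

CO₂: 5.35 × ln(536/421) = 5.35 × ln(1.27316) = 5.35 × 0.24150 = 1.2920 W/m².

ΔF = 1.292 W/m²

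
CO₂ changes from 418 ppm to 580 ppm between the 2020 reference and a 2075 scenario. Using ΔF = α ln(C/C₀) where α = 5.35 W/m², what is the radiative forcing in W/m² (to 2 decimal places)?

CO₂ absorption bands are partially saturated, so forcing scales with the logarithm of the concentration ratio.
CO₂: 5.35 × ln(580/418) = 5.35 × ln(1.38756) = 5.35 × 0.32755 = 1.7524 W/m².

ΔF = 1.75 W/m²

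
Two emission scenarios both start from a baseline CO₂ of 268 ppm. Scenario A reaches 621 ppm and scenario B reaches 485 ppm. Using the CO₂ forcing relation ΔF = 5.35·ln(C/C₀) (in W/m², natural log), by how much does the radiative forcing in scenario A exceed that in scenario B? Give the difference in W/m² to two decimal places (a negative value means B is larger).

ΔF_A − ΔF_B = 1.32 W/m²

ΔF_A = 5.35 ln(621/268) = 5.35 × 0.84034 = 4.4958 W/m².
ΔF_B = 5.35 ln(485/268) = 5.35 × 0.59316 = 3.1734 W/m².
Difference: 4.4958 − 3.1734 = 1.3224 W/m².
(Equivalently, ΔF_A − ΔF_B = 5.35 ln(621/485) = 5.35 × 0.24718 = 1.3224 W/m².)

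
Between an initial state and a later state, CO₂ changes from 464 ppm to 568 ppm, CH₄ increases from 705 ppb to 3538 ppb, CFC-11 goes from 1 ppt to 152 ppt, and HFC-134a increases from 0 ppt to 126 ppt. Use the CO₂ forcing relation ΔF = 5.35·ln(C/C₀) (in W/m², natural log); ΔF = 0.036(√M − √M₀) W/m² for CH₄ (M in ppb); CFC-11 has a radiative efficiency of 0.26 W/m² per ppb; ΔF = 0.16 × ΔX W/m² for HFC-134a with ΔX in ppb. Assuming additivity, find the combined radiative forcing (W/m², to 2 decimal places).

CO₂: 5.35 × ln(568/464) = 5.35 × ln(1.22414) = 5.35 × 0.20224 = 1.0820 W/m².
CH₄: 0.036 × (√3538 − √705) = 0.036 × (59.4811 − 26.5518) = 0.036 × 32.9293 = 1.1855 W/m².
CFC-11: Δ = 152 − 1 = 151 ppt = 0.151 ppb; ΔF = 0.26 × 0.151 = 0.0393 W/m².
HFC-134a: Δ = 126 − 0 = 126 ppt = 0.126 ppb; ΔF = 0.16 × 0.126 = 0.0202 W/m².
Total ΔF = 1.0820 + 1.1855 + 0.0393 + 0.0202 = 2.3270 W/m².

ΔF = 2.33 W/m²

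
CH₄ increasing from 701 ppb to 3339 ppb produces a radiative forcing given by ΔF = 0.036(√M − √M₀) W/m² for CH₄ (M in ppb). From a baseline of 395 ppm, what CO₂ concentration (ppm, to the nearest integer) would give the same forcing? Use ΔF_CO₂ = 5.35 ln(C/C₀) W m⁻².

C ≈ 488 ppm

CH₄ forcing: 0.036 × (√3339 − √701) = 0.036 × (57.7841 − 26.4764) = 0.036 × 31.3077 = 1.12708 W/m².
Set 5.35 ln(C/395) = 1.12708: ln(C/395) = 1.12708/5.35 = 0.21067, so C = 395 × e^0.21067 = 395 × 1.23450 = 487.63 ppm.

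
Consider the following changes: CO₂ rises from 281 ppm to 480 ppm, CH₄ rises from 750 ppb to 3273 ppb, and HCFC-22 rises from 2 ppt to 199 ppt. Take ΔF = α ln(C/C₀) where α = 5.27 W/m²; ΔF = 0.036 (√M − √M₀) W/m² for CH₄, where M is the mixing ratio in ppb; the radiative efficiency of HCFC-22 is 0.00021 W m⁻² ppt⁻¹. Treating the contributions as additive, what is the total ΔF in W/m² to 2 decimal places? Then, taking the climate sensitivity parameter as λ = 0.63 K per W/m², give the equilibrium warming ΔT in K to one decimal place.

ΔF = 3.94 W/m²; ΔT = 2.5 K

CO₂: 5.27 × ln(480/281) = 5.27 × ln(1.70819) = 5.27 × 0.53543 = 2.8217 W/m².
CH₄: 0.036 × (√3273 − √750) = 0.036 × (57.2101 − 27.3861) = 0.036 × 29.8240 = 1.0737 W/m².
HCFC-22: ΔF = 0.00021 × (199 − 2) = 0.00021 × 197 = 0.0414 W/m².
Total ΔF = 2.8217 + 1.0737 + 0.0414 = 3.9368 W/m².
ΔT = λ ΔF = 0.63 × 3.94 = 2.4822 K.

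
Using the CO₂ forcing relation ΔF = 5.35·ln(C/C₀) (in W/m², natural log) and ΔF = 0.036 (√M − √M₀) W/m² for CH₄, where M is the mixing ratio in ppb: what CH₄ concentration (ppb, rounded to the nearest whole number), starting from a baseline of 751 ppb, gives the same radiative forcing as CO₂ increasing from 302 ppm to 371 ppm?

M ≈ 3362 ppb

CO₂ forcing: 5.35 × ln(371/302) = 5.35 × 0.205775 = 1.10090 W/m².
Set 0.036(√M − √751) = 1.10090: √M = 1.10090/0.036 + √751 = 30.5806 + 27.4044 = 57.9850.
M = (57.9850)² = 3362.26 ppb.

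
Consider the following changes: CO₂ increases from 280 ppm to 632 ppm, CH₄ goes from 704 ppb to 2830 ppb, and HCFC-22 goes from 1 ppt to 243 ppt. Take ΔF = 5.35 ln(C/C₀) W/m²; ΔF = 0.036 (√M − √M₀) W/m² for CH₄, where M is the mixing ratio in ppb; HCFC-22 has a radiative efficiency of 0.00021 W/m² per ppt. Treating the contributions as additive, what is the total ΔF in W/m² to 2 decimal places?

CO₂: 5.35 × ln(632/280) = 5.35 × ln(2.25714) = 5.35 × 0.81410 = 4.3554 W/m².
CH₄: 0.036 × (√2830 − √704) = 0.036 × (53.1977 − 26.5330) = 0.036 × 26.6647 = 0.9599 W/m².
HCFC-22: ΔF = 0.00021 × (243 − 1) = 0.00021 × 242 = 0.0508 W/m².
Total ΔF = 4.3554 + 0.9599 + 0.0508 = 5.3661 W/m².

ΔF = 5.37 W/m²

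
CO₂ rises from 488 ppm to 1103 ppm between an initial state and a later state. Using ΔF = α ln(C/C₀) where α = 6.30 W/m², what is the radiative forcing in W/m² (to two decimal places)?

CO₂: 6.30 × ln(1103/488) = 6.30 × ln(2.26025) = 6.30 × 0.81548 = 5.1375 W/m².

ΔF = 5.14 W/m²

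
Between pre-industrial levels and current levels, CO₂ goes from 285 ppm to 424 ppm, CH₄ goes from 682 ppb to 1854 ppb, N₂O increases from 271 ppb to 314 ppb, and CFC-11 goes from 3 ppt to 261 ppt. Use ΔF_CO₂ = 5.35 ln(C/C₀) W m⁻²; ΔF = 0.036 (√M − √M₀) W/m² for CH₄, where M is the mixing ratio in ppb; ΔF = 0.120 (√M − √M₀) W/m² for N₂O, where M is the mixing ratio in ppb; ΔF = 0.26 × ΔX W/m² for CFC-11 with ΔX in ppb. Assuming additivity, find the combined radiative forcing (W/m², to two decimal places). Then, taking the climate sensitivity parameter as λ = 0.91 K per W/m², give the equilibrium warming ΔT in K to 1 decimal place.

CO₂: 5.35 × ln(424/285) = 5.35 × ln(1.48772) = 5.35 × 0.39724 = 2.1252 W/m².
CH₄: 0.036 × (√1854 − √682) = 0.036 × (43.0581 − 26.1151) = 0.036 × 16.9430 = 0.6099 W/m².
N₂O: 0.120 × (√314 − √271) = 0.120 × (17.7200 − 16.4621) = 0.120 × 1.2579 = 0.1509 W/m².
CFC-11: Δ = 261 − 3 = 258 ppt = 0.258 ppb; ΔF = 0.26 × 0.258 = 0.0671 W/m².
Total ΔF = 2.1252 + 0.6099 + 0.1509 + 0.0671 = 2.9531 W/m².
ΔT = λ ΔF = 0.91 × 2.95 = 2.6845 K.

ΔF = 2.95 W/m²; ΔT = 2.7 K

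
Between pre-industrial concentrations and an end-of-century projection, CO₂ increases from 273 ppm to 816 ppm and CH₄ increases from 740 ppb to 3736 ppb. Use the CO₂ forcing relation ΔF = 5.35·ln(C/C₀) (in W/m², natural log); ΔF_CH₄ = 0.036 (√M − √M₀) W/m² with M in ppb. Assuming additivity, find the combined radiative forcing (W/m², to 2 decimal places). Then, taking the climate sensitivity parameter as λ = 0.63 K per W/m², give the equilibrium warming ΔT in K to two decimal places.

CO₂: 5.35 × ln(816/273) = 5.35 × ln(2.98901) = 5.35 × 1.09494 = 5.8579 W/m².
CH₄: 0.036 × (√3736 − √740) = 0.036 × (61.1228 − 27.2029) = 0.036 × 33.9199 = 1.2211 W/m².
Total ΔF = 5.8579 + 1.2211 = 7.0790 W/m².
ΔT = λ ΔF = 0.63 × 7.08 = 4.4604 K.

ΔF = 7.08 W/m²; ΔT = 4.46 K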